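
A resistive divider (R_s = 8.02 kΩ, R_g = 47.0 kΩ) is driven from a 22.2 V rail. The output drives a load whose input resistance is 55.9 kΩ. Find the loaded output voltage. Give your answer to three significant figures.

V_out ≈ 16.9 V

The load sits in parallel with R_g: R_g‖R_L = (47.0 × 55.9) / (47.0 + 55.9) = 25.53 kΩ.
V_out = 22.2 × 25.53 / (8.02 + 25.53) = 22.2 × 25.53/33.55 = 16.9 V.
(Unloaded it would have been 19.0 V.)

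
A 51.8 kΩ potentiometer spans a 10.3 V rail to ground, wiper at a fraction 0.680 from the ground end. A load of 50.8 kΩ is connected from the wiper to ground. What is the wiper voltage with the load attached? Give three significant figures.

The wiper splits the pot into (1−α)R = 16.58 kΩ above and αR = 35.22 kΩ below.
Lower section ‖ load = 20.80 kΩ.
V_wiper = 10.3 × 20.80/(16.58 + 20.80) = 5.73 V.

V ≈ 5.73 V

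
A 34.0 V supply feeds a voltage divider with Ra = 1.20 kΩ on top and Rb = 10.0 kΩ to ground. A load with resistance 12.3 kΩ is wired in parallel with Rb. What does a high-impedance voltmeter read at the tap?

The load sits in parallel with Rb: Rb‖R_L = (10.0 × 12.3) / (10.0 + 12.3) = 5.516 kΩ.
V_out = 34.0 × 5.516 / (1.20 + 5.516) = 34.0 × 5.516/6.716 = 27.9 V.

V_out ≈ 27.9 V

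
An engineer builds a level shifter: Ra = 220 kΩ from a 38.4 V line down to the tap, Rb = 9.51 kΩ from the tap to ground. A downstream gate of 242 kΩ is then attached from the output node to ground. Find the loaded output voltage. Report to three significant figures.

The load sits in parallel with Rb: Rb‖R_L = (9.51 × 242) / (9.51 + 242) = 9.150 kΩ.
V_out = 38.4 × 9.150 / (220 + 9.150) = 38.4 × 9.150/229.2 = 1.53 V.

V_out ≈ 1.53 V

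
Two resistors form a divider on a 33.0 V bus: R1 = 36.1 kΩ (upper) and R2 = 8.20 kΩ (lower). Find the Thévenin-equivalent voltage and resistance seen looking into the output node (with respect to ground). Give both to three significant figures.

V_th is the open-circuit tap voltage: 33.0 × 8.20/(36.1 + 8.20) = 6.11 V.
With the supply zeroed, R1 and R2 appear in parallel from the tap: R_th = R1‖R2 = (36.1 × 8.20)/44.30 = 6.68 kΩ.

V_th = 6.11 V, R_th = 6.68 kΩ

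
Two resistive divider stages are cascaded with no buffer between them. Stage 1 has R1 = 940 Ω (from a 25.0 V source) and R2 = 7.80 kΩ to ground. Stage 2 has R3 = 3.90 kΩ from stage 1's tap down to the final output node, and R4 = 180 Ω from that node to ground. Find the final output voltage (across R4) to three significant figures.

V_out ≈ 0.816 V

Stage 2 presents R3+R4 = 4080 Ω as a load on stage 1's tap.
Stage 1's lower leg becomes R2‖(R3+R4) = 2679 Ω, so V_mid = 25.0 × 2679/3619 = 18.51 V.
Stage 2 is itself unloaded: V_out = V_mid × R4/(R3+R4) = 18.51 × 180/4080 = 0.816 V.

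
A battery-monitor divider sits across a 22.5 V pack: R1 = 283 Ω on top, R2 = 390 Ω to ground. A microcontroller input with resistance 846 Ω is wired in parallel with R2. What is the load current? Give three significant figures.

R2‖R_L = 266.9 Ω; V_out = 22.5 × 266.9/549.9 = 10.92 V.
I_L = V_out / R_L = 10.92 / 846 Ω = 12.9 mA.

I_L ≈ 12.9 mA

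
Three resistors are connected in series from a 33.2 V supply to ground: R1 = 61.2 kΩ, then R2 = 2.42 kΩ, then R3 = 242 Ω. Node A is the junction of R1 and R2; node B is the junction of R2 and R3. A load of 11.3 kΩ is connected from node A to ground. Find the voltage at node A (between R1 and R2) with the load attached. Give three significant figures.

V ≈ 1.13 V

Below node A the series string R2+R3 = 2662 Ω sits in parallel with the 11300 Ω load: 2154 Ω.
V_A = 33.2 × 2154/(61200 + 2154) = 1.13 V.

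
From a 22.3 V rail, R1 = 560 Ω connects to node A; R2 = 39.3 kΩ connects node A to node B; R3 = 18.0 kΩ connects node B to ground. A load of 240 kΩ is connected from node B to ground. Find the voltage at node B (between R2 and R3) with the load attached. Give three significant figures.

At node B, R3 is in parallel with the load: R3‖R_L = 16740 Ω.
Below node A the resistance is R2 + (R3‖R_L) = 56040 Ω, so V_A = 22.3 × 56040/56600 = 22.08 V.
Then V_B = V_A × (R3‖R_L)/(R2 + R3‖R_L) = 22.08 × 16740/56040 = 6.60 V.

V ≈ 6.60 V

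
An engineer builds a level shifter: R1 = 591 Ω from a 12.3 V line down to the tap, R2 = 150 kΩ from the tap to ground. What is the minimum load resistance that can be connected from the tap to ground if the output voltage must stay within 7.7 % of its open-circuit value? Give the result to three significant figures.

Output resistance R_th = R1‖R2 = (591 × 150000)/150600 = 588.7 Ω.
The fractional drop is R_th/(R_th + R_L); requiring this ≤ 0.0770 gives R_L ≥ R_th(1/0.0770 − 1) = 588.7 × 11.99 = 7.06 kΩ.

R_L(min) ≈ 7.06 kΩ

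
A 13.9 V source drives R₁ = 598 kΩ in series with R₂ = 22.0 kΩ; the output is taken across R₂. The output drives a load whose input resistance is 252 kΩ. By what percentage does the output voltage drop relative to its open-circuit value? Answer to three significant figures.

The divider's output (Thévenin) resistance is R₁‖R₂ = 21.22 kΩ.
Fractional drop under load = R_th/(R_th + R_L) = 21.22 / (21.22 + 252) = 0.07766.
So the output falls by 7.77 %.

7.77 %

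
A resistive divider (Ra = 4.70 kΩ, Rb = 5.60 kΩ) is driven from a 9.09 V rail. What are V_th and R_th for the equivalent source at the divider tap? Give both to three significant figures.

V_th is the open-circuit tap voltage: 9.09 × 5.60/(4.70 + 5.60) = 4.94 V.
With the supply zeroed, Ra and Rb appear in parallel from the tap: R_th = Ra‖Rb = (4.70 × 5.60)/10.30 = 2.56 kΩ.

V_th = 4.94 V, R_th = 2.56 kΩ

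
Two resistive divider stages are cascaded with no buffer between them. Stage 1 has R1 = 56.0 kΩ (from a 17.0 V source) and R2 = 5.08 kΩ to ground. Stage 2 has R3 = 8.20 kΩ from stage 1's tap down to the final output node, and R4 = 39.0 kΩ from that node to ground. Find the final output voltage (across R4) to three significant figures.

V_out ≈ 1.06 V

Stage 2 presents R3+R4 = 47.20 kΩ as a load on stage 1's tap.
Stage 1's lower leg becomes R2‖(R3+R4) = 4.586 kΩ, so V_mid = 17.0 × 4.586/60.59 = 1.287 V.
Stage 2 is itself unloaded: V_out = V_mid × R4/(R3+R4) = 1.287 × 39.0/47.20 = 1.06 V.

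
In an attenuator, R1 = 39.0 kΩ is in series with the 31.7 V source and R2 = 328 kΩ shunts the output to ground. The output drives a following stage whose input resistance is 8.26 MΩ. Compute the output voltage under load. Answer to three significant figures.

V_out ≈ 28.2 V

The load sits in parallel with R2: R2‖R_L = (328 × 8260) / (328 + 8260) = 315.5 kΩ.
V_out = 31.7 × 315.5 / (39.0 + 315.5) = 31.7 × 315.5/354.5 = 28.2 V.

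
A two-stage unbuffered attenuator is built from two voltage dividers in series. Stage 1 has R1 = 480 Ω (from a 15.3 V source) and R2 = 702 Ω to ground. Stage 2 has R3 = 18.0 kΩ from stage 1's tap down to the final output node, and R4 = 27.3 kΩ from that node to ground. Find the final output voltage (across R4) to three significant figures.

V_out ≈ 5.44 V

Stage 2 presents R3+R4 = 45300 Ω as a load on stage 1's tap.
Stage 1's lower leg becomes R2‖(R3+R4) = 691.3 Ω, so V_mid = 15.3 × 691.3/1171 = 9.030 V.
Stage 2 is itself unloaded: V_out = V_mid × R4/(R3+R4) = 9.030 × 27300/45300 = 5.44 V.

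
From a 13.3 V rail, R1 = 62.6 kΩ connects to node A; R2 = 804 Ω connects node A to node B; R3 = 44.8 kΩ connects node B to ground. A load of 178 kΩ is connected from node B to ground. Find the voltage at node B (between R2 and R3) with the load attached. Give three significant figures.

V ≈ 4.80 V

At node B, R3 is in parallel with the load: R3‖R_L = 35790 Ω.
Below node A the resistance is R2 + (R3‖R_L) = 36600 Ω, so V_A = 13.3 × 36600/99200 = 4.907 V.
Then V_B = V_A × (R3‖R_L)/(R2 + R3‖R_L) = 4.907 × 35790/36600 = 4.80 V.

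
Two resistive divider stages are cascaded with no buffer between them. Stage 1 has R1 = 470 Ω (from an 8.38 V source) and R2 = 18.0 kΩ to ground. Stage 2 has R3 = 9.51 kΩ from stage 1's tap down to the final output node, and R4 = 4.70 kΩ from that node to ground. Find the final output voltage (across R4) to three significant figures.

Stage 2 presents R3+R4 = 14210 Ω as a load on stage 1's tap.
Stage 1's lower leg becomes R2‖(R3+R4) = 7941 Ω, so V_mid = 8.38 × 7941/8411 = 7.912 V.
Stage 2 is itself unloaded: V_out = V_mid × R4/(R3+R4) = 7.912 × 4700/14210 = 2.62 V.

V_out ≈ 2.62 V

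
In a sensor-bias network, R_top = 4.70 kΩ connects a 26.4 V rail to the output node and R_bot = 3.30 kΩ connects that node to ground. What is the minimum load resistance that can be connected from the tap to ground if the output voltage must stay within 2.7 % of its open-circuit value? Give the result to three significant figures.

Output resistance R_th = R_top‖R_bot = (4.70 × 3.30)/8.000 = 1.939 kΩ.
The fractional drop is R_th/(R_th + R_L); requiring this ≤ 0.0270 gives R_L ≥ R_th(1/0.0270 − 1) = 1.939 × 36.04 = 69.9 kΩ.

R_L(min) ≈ 69.9 kΩ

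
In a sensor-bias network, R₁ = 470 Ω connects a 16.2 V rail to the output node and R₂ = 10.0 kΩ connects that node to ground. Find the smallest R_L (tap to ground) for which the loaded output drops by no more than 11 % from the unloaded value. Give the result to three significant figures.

Output resistance R_th = R₁‖R₂ = (470 × 10000)/10470 = 448.9 Ω.
The fractional drop is R_th/(R_th + R_L); requiring this ≤ 0.110 gives R_L ≥ R_th(1/0.110 − 1) = 448.9 × 8.091 = 3.63 kΩ.

R_L(min) ≈ 3.63 kΩ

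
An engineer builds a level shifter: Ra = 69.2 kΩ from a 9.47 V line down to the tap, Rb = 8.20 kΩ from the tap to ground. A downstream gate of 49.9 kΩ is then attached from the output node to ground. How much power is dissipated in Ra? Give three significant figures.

Total resistance from the source is Ra + (Rb‖R_L) = 76.24 kΩ, so I = 9.47/76.24 kΩ = 0.1242 mA.
P = I²·Ra = (0.1242 mA)² × 69.2 kΩ = 1.07 mW.

P ≈ 1.07 mW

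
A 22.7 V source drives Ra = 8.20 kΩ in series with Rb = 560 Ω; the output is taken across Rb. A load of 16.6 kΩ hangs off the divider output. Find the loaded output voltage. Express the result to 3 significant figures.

V_out ≈ 1.41 V

The load sits in parallel with Rb: Rb‖R_L = (560 × 16600) / (560 + 16600) = 541.7 Ω.
V_out = 22.7 × 541.7 / (8200 + 541.7) = 22.7 × 541.7/8742 = 1.41 V.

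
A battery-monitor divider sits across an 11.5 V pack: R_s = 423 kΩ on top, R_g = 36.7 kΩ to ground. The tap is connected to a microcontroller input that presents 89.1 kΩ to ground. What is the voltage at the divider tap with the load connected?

V_out ≈ 0.666 V

The load sits in parallel with R_g: R_g‖R_L = (36.7 × 89.1) / (36.7 + 89.1) = 25.99 kΩ.
V_out = 11.5 × 25.99 / (423 + 25.99) = 11.5 × 25.99/449.0 = 0.666 V.
(Unloaded it would have been 0.918 V.)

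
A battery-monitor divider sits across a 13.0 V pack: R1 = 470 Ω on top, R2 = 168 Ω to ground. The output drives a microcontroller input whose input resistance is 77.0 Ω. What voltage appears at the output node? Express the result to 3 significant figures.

V_out ≈ 1.31 V

The load sits in parallel with R2: R2‖R_L = (168 × 77.0) / (168 + 77.0) = 52.80 Ω.
V_out = 13.0 × 52.80 / (470 + 52.80) = 13.0 × 52.80/522.8 = 1.31 V.
(Unloaded it would have been 3.42 V.)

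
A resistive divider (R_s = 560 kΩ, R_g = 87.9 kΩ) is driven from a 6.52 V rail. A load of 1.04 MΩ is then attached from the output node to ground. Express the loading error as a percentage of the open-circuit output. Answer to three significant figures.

The divider's output (Thévenin) resistance is R_s‖R_g = 75.97 kΩ.
Fractional drop under load = R_th/(R_th + R_L) = 75.97 / (75.97 + 1040) = 0.06808.
So the output falls by 6.81 %.

6.81 %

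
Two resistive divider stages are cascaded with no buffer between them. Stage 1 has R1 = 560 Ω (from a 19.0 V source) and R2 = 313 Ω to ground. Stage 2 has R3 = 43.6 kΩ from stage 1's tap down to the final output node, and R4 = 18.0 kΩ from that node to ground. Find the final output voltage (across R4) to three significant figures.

V_out ≈ 1.98 V

Stage 2 presents R3+R4 = 61600 Ω as a load on stage 1's tap.
Stage 1's lower leg becomes R2‖(R3+R4) = 311.4 Ω, so V_mid = 19.0 × 311.4/871.4 = 6.790 V.
Stage 2 is itself unloaded: V_out = V_mid × R4/(R3+R4) = 6.790 × 18000/61600 = 1.98 V.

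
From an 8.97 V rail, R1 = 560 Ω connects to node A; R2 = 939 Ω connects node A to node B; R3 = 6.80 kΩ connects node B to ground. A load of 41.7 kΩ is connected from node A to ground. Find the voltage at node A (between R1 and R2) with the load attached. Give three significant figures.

V ≈ 8.26 V

Below node A the series string R2+R3 = 7739 Ω sits in parallel with the 41700 Ω load: 6528 Ω.
V_A = 8.97 × 6528/(560 + 6528) = 8.26 V.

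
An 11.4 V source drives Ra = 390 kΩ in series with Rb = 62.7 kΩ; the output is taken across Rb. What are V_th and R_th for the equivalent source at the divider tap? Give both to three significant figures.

V_th = 1.58 V, R_th = 54.0 kΩ

V_th is the open-circuit tap voltage: 11.4 × 62.7/(390 + 62.7) = 1.58 V.
With the supply zeroed, Ra and Rb appear in parallel from the tap: R_th = Ra‖Rb = (390 × 62.7)/452.7 = 54.0 kΩ.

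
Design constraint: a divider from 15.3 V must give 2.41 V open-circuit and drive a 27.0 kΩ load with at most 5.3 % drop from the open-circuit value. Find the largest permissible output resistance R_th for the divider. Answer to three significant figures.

Loading drop = R_th/(R_th + R_L) ≤ 0.0530, so R_th ≤ R_L · ε/(1−ε) = 27.0 kΩ × 0.0530/0.9470 = 1.51 kΩ.
(Any R1, R2 with R2/(R1+R2) = 0.158 and R1‖R2 ≤ 1.51 kΩ will meet the spec.)

R_th ≤ 1.51 kΩ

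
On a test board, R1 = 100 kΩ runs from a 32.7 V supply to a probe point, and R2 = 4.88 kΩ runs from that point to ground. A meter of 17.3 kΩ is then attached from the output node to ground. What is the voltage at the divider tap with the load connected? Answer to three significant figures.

V_out ≈ 1.20 V

The load sits in parallel with R2: R2‖R_L = (4.88 × 17.3) / (4.88 + 17.3) = 3.806 kΩ.
V_out = 32.7 × 3.806 / (100 + 3.806) = 32.7 × 3.806/103.8 = 1.20 V.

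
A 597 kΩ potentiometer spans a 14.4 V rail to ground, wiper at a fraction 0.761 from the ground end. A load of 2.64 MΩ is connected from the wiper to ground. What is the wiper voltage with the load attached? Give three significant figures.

The wiper splits the pot into (1−α)R = 142.7 kΩ above and αR = 454.3 kΩ below.
Lower section ‖ load = 387.6 kΩ.
V_wiper = 14.4 × 387.6/(142.7 + 387.6) = 10.5 V.

V ≈ 10.5 V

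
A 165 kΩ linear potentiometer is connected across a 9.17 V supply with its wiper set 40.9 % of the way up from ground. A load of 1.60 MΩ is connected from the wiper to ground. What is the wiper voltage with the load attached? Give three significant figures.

V ≈ 3.66 V

The wiper splits the pot into (1−α)R = 97.52 kΩ above and αR = 67.48 kΩ below.
Lower section ‖ load = 64.75 kΩ.
V_wiper = 9.17 × 64.75/(97.52 + 64.75) = 3.66 V.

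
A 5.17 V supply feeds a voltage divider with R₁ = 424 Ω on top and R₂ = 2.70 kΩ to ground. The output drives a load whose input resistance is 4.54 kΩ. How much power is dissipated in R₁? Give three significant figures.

Total resistance from the source is R₁ + (R₂‖R_L) = 2117 Ω, so I = 5.17/2117 Ω = 2.442 mA.
P = I²·R₁ = (2.442 mA)² × 424 Ω = 2.53 mW.

P ≈ 2.53 mW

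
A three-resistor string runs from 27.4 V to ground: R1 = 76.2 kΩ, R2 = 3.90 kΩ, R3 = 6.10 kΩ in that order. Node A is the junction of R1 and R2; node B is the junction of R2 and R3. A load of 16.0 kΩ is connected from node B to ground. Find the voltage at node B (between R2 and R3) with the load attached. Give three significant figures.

V ≈ 1.43 V

At node B, R3 is in parallel with the load: R3‖R_L = 4.416 kΩ.
Below node A the resistance is R2 + (R3‖R_L) = 8.316 kΩ, so V_A = 27.4 × 8.316/84.52 = 2.696 V.
Then V_B = V_A × (R3‖R_L)/(R2 + R3‖R_L) = 2.696 × 4.416/8.316 = 1.43 V.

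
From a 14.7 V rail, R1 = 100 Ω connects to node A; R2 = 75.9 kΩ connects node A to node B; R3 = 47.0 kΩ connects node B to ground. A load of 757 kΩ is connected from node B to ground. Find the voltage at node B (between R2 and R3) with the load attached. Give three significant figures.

V ≈ 5.41 V

At node B, R3 is in parallel with the load: R3‖R_L = 44250 Ω.
Below node A the resistance is R2 + (R3‖R_L) = 120200 Ω, so V_A = 14.7 × 120200/120300 = 14.69 V.
Then V_B = V_A × (R3‖R_L)/(R2 + R3‖R_L) = 14.69 × 44250/120200 = 5.41 V.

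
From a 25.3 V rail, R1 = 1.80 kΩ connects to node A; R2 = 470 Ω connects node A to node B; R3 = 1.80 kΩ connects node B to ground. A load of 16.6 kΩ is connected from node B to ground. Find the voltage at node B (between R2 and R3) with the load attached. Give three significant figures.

V ≈ 10.6 V

At node B, R3 is in parallel with the load: R3‖R_L = 1624 Ω.
Below node A the resistance is R2 + (R3‖R_L) = 2094 Ω, so V_A = 25.3 × 2094/3894 = 13.60 V.
Then V_B = V_A × (R3‖R_L)/(R2 + R3‖R_L) = 13.60 × 1624/2094 = 10.6 V.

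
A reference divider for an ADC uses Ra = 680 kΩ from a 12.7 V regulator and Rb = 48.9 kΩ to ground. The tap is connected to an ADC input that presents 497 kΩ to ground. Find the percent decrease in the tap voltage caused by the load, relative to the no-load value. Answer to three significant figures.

8.41 %

Unloaded V = 12.7 × 48.9/728.9 = 0.85201 V.
Loaded: Rb‖R_L = 44.52 kΩ, giving V = 12.7 × 44.52/724.5 = 0.78038 V.
Drop = (0.85201 − 0.78038) / 0.85201 = 8.41 %.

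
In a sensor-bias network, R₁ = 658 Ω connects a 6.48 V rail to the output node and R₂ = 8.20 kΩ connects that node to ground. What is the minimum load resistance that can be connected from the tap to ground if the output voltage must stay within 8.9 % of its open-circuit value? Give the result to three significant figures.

Output resistance R_th = R₁‖R₂ = (658 × 8200)/8858 = 609.1 Ω.
The fractional drop is R_th/(R_th + R_L); requiring this ≤ 0.0890 gives R_L ≥ R_th(1/0.0890 − 1) = 609.1 × 10.24 = 6.23 kΩ.

R_L(min) ≈ 6.23 kΩ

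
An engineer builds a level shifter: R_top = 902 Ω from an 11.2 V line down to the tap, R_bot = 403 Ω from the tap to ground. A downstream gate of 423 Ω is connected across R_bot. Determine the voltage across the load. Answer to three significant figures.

V_out ≈ 2.09 V

The load sits in parallel with R_bot: R_bot‖R_L = (403 × 423) / (403 + 423) = 206.4 Ω.
V_out = 11.2 × 206.4 / (902 + 206.4) = 11.2 × 206.4/1108 = 2.09 V.
(Unloaded it would have been 3.46 V.)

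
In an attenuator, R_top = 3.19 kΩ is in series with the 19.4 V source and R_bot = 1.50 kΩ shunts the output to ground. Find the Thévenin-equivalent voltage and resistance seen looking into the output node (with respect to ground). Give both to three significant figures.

V_th is the open-circuit tap voltage: 19.4 × 1.50/(3.19 + 1.50) = 6.20 V.
With the supply zeroed, R_top and R_bot appear in parallel from the tap: R_th = R_top‖R_bot = (3.19 × 1.50)/4.690 = 1.02 kΩ.

V_th = 6.20 V, R_th = 1.02 kΩ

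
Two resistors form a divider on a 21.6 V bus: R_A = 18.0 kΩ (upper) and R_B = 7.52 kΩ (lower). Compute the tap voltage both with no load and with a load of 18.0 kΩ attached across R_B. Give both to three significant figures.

Open-circuit: V = 21.6 × 7.52/(18.0 + 7.52) = 6.36 V.
With the load, R_B becomes R_B‖R_L = 5.304 kΩ, so V = 21.6 × 5.304/23.30 = 4.92 V.

Unloaded: 6.36 V; loaded: 4.92 V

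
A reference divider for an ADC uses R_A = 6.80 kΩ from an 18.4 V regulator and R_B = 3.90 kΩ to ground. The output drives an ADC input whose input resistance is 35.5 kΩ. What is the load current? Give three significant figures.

I_L ≈ 0.177 mA

R_B‖R_L = 3.514 kΩ; V_out = 18.4 × 3.514/10.31 = 6.269 V.
I_L = V_out / R_L = 6.269 / 35.5 kΩ = 0.177 mA.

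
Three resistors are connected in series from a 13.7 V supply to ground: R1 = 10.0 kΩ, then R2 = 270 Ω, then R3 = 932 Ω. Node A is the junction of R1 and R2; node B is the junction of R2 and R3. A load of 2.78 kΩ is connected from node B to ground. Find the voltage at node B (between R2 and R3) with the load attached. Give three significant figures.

At node B, R3 is in parallel with the load: R3‖R_L = 698.0 Ω.
Below node A the resistance is R2 + (R3‖R_L) = 968.0 Ω, so V_A = 13.7 × 968.0/10970 = 1.209 V.
Then V_B = V_A × (R3‖R_L)/(R2 + R3‖R_L) = 1.209 × 698.0/968.0 = 0.872 V.

V ≈ 0.872 V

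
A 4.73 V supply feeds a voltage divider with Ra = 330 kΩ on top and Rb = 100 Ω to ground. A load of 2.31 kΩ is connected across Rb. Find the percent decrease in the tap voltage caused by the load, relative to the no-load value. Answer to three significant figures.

The divider's output (Thévenin) resistance is Ra‖Rb = 99.97 Ω.
Fractional drop under load = R_th/(R_th + R_L) = 99.97 / (99.97 + 2310) = 0.04148.
So the output falls by 4.15 %.

4.15 %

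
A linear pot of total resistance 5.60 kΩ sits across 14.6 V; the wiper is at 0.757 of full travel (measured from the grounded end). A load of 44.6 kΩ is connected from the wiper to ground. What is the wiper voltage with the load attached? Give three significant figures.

The wiper splits the pot into (1−α)R = 1.361 kΩ above and αR = 4.239 kΩ below.
Lower section ‖ load = 3.871 kΩ.
V_wiper = 14.6 × 3.871/(1.361 + 3.871) = 10.8 V.

V ≈ 10.8 V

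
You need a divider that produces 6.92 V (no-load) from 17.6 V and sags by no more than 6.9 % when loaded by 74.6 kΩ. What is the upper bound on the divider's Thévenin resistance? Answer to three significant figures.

R_th ≤ 5.53 kΩ

Loading drop = R_th/(R_th + R_L) ≤ 0.0690, so R_th ≤ R_L · ε/(1−ε) = 74.6 kΩ × 0.0690/0.9310 = 5.53 kΩ.
(Any R1, R2 with R2/(R1+R2) = 0.393 and R1‖R2 ≤ 5.53 kΩ will meet the spec.)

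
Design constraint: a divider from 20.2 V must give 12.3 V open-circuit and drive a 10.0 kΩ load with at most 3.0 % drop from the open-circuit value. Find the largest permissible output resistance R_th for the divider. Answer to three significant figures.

Loading drop = R_th/(R_th + R_L) ≤ 0.0300, so R_th ≤ R_L · ε/(1−ε) = 10.0 kΩ × 0.0300/0.9700 = 309 Ω.

R_th ≤ 309 Ω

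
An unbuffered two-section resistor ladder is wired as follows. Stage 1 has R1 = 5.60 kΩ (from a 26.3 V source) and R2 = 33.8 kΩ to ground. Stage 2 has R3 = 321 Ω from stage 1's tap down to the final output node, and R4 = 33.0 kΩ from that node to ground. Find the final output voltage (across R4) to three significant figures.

V_out ≈ 19.5 V

Stage 2 presents R3+R4 = 33320 Ω as a load on stage 1's tap.
Stage 1's lower leg becomes R2‖(R3+R4) = 16780 Ω, so V_mid = 26.3 × 16780/22380 = 19.72 V.
Stage 2 is itself unloaded: V_out = V_mid × R4/(R3+R4) = 19.72 × 33000/33320 = 19.5 V.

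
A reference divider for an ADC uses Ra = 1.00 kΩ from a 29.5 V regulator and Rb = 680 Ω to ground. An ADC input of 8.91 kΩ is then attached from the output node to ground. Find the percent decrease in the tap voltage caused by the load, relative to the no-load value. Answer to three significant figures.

The divider's output (Thévenin) resistance is Ra‖Rb = 404.8 Ω.
Fractional drop under load = R_th/(R_th + R_L) = 404.8 / (404.8 + 8910) = 0.04345.
So the output falls by 4.35 %.

4.35 %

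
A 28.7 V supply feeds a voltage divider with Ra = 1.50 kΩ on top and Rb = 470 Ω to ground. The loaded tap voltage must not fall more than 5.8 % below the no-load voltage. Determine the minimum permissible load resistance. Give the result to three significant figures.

R_L(min) ≈ 5.81 kΩ

Output resistance R_th = Ra‖Rb = (1500 × 470)/1970 = 357.9 Ω.
The fractional drop is R_th/(R_th + R_L); requiring this ≤ 0.0580 gives R_L ≥ R_th(1/0.0580 − 1) = 357.9 × 16.24 = 5.81 kΩ.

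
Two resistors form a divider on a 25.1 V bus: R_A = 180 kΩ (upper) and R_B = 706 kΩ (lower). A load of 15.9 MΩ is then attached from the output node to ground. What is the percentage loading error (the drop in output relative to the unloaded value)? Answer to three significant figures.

0.894 %

The divider's output (Thévenin) resistance is R_A‖R_B = 143.4 kΩ.
Fractional drop under load = R_th/(R_th + R_L) = 143.4 / (143.4 + 15900) = 0.008940.
So the output falls by 0.894 %.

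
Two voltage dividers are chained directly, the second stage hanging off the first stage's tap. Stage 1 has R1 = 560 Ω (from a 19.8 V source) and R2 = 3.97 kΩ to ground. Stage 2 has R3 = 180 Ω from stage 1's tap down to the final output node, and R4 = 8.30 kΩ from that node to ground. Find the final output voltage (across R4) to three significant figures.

Stage 2 presents R3+R4 = 8480 Ω as a load on stage 1's tap.
Stage 1's lower leg becomes R2‖(R3+R4) = 2704 Ω, so V_mid = 19.8 × 2704/3264 = 16.40 V.
Stage 2 is itself unloaded: V_out = V_mid × R4/(R3+R4) = 16.40 × 8300/8480 = 16.1 V.

V_out ≈ 16.1 V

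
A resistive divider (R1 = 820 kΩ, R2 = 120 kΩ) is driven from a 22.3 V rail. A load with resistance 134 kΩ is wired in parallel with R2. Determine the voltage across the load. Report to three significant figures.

The load sits in parallel with R2: R2‖R_L = (120 × 134) / (120 + 134) = 63.31 kΩ.
V_out = 22.3 × 63.31 / (820 + 63.31) = 22.3 × 63.31/883.3 = 1.60 V.

V_out ≈ 1.60 V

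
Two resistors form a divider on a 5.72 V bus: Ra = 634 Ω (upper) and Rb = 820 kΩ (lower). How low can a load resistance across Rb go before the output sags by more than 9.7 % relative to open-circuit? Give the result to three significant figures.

R_L(min) ≈ 5.90 kΩ

Output resistance R_th = Ra‖Rb = (634 × 820000)/820600 = 633.5 Ω.
The fractional drop is R_th/(R_th + R_L); requiring this ≤ 0.0970 gives R_L ≥ R_th(1/0.0970 − 1) = 633.5 × 9.309 = 5.90 kΩ.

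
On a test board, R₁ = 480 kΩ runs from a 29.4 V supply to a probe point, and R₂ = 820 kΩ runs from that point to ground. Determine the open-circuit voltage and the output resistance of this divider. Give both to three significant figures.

V_th is the open-circuit tap voltage: 29.4 × 820/(480 + 820) = 18.5 V.
With the supply zeroed, R₁ and R₂ appear in parallel from the tap: R_th = R₁‖R₂ = (480 × 820)/1300 = 303 kΩ.

V_th = 18.5 V, R_th = 303 kΩ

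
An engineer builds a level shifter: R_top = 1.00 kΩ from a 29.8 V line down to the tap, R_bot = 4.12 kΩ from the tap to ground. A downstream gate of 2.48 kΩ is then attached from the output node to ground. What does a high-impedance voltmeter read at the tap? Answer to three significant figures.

The load sits in parallel with R_bot: R_bot‖R_L = (4.12 × 2.48) / (4.12 + 2.48) = 1.548 kΩ.
V_out = 29.8 × 1.548 / (1.00 + 1.548) = 29.8 × 1.548/2.548 = 18.1 V.
(Unloaded it would have been 24.0 V.)

V_out ≈ 18.1 V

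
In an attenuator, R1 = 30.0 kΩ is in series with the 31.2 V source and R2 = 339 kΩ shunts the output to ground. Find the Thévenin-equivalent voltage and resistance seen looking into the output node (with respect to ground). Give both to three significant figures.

V_th = 28.7 V, R_th = 27.6 kΩ

V_th is the open-circuit tap voltage: 31.2 × 339/(30.0 + 339) = 28.7 V.
With the supply zeroed, R1 and R2 appear in parallel from the tap: R_th = R1‖R2 = (30.0 × 339)/369.0 = 27.6 kΩ.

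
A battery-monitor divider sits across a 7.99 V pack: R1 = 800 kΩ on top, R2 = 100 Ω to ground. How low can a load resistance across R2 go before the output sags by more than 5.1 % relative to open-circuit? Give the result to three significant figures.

Output resistance R_th = R1‖R2 = (800000 × 100)/800100 = 99.99 Ω.
The fractional drop is R_th/(R_th + R_L); requiring this ≤ 0.0510 gives R_L ≥ R_th(1/0.0510 − 1) = 99.99 × 18.61 = 1.86 kΩ.

R_L(min) ≈ 1.86 kΩ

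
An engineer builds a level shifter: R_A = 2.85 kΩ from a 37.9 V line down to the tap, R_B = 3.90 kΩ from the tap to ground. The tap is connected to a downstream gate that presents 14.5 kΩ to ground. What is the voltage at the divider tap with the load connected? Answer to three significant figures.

The load sits in parallel with R_B: R_B‖R_L = (3.90 × 14.5) / (3.90 + 14.5) = 3.073 kΩ.
V_out = 37.9 × 3.073 / (2.85 + 3.073) = 37.9 × 3.073/5.923 = 19.7 V.
(Unloaded it would have been 21.9 V.)

V_out ≈ 19.7 V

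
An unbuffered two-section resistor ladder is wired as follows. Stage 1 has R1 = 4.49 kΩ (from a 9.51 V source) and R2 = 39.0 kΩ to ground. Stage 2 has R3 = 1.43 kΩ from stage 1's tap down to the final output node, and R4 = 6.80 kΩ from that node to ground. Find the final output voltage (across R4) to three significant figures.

V_out ≈ 4.73 V

Stage 2 presents R3+R4 = 8.230 kΩ as a load on stage 1's tap.
Stage 1's lower leg becomes R2‖(R3+R4) = 6.796 kΩ, so V_mid = 9.51 × 6.796/11.29 = 5.727 V.
Stage 2 is itself unloaded: V_out = V_mid × R4/(R3+R4) = 5.727 × 6.80/8.230 = 4.73 V.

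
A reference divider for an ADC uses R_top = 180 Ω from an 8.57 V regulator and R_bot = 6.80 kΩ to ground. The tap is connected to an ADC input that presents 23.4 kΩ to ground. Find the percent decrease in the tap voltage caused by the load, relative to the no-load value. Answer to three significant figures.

The divider's output (Thévenin) resistance is R_top‖R_bot = 175.4 Ω.
Fractional drop under load = R_th/(R_th + R_L) = 175.4 / (175.4 + 23400) = 0.007438.
So the output falls by 0.744 %.

0.744 %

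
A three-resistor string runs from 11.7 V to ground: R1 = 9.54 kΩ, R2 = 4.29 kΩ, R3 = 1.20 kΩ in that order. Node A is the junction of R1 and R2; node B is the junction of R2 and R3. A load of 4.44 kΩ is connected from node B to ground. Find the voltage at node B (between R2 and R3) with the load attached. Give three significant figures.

V ≈ 0.748 V

At node B, R3 is in parallel with the load: R3‖R_L = 0.9447 kΩ.
Below node A the resistance is R2 + (R3‖R_L) = 5.235 kΩ, so V_A = 11.7 × 5.235/14.77 = 4.145 V.
Then V_B = V_A × (R3‖R_L)/(R2 + R3‖R_L) = 4.145 × 0.9447/5.235 = 0.748 V.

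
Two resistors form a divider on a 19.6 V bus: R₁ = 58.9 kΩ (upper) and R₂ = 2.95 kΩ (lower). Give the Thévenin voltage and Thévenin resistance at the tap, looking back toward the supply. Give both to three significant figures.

V_th = 0.935 V, R_th = 2.81 kΩ

V_th is the open-circuit tap voltage: 19.6 × 2.95/(58.9 + 2.95) = 0.935 V.
With the supply zeroed, R₁ and R₂ appear in parallel from the tap: R_th = R₁‖R₂ = (58.9 × 2.95)/61.85 = 2.81 kΩ.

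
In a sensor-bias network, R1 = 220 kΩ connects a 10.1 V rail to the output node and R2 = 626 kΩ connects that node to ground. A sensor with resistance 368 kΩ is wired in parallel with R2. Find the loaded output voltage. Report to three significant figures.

V_out ≈ 5.18 V

The load sits in parallel with R2: R2‖R_L = (626 × 368) / (626 + 368) = 231.8 kΩ.
V_out = 10.1 × 231.8 / (220 + 231.8) = 10.1 × 231.8/451.8 = 5.18 V.
(Unloaded it would have been 7.47 V.)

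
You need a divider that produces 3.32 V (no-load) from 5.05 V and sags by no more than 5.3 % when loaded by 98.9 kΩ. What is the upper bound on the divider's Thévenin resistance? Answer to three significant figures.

R_th ≤ 5.54 kΩ

Loading drop = R_th/(R_th + R_L) ≤ 0.0530, so R_th ≤ R_L · ε/(1−ε) = 98.9 kΩ × 0.0530/0.9470 = 5.54 kΩ.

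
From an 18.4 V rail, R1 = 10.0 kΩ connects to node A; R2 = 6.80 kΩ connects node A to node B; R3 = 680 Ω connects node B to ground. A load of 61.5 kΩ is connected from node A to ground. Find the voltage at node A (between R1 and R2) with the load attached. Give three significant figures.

Below node A the series string R2+R3 = 7480 Ω sits in parallel with the 61500 Ω load: 6669 Ω.
V_A = 18.4 × 6669/(10000 + 6669) = 7.36 V.

V ≈ 7.36 V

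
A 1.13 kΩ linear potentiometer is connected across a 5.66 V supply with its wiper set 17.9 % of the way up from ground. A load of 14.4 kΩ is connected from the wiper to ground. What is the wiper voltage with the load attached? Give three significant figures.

The wiper splits the pot into (1−α)R = 927.7 Ω above and αR = 202.3 Ω below.
Lower section ‖ load = 199.5 Ω.
V_wiper = 5.66 × 199.5/(927.7 + 199.5) = 1.00 V.

V ≈ 1.00 V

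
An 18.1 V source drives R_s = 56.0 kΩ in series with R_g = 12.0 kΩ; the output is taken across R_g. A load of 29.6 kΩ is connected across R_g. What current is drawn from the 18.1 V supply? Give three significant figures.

R_g‖R_L = 8.538 kΩ, so the source sees R_s + R_g‖R_L = 64.54 kΩ.
I = 18.1 V / 64.54 kΩ = 0.280 mA.

I ≈ 0.280 mA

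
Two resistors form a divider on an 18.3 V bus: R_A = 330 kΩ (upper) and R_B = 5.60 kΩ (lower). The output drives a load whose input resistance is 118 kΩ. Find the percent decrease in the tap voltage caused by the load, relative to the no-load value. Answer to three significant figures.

4.46 %

The divider's output (Thévenin) resistance is R_A‖R_B = 5.507 kΩ.
Fractional drop under load = R_th/(R_th + R_L) = 5.507 / (5.507 + 118) = 0.04459.
So the output falls by 4.46 %.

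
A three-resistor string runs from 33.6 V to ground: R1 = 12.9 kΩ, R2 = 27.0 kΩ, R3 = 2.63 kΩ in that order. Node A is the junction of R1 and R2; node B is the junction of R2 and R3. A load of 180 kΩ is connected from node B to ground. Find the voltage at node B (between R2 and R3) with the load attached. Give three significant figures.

V ≈ 2.05 V

At node B, R3 is in parallel with the load: R3‖R_L = 2.592 kΩ.
Below node A the resistance is R2 + (R3‖R_L) = 29.59 kΩ, so V_A = 33.6 × 29.59/42.49 = 23.40 V.
Then V_B = V_A × (R3‖R_L)/(R2 + R3‖R_L) = 23.40 × 2.592/29.59 = 2.05 V.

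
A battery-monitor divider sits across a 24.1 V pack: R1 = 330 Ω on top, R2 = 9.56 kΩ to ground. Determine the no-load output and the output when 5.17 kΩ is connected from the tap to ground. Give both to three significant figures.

Open-circuit: V = 24.1 × 9560/(330 + 9560) = 23.3 V.
With the load, R2 becomes R2‖R_L = 3355 Ω, so V = 24.1 × 3355/3685 = 21.9 V.

Unloaded: 23.3 V; loaded: 21.9 V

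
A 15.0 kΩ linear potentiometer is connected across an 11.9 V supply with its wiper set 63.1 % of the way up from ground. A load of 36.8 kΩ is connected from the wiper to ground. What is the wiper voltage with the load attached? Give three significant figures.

V ≈ 6.86 V

The wiper splits the pot into (1−α)R = 5.535 kΩ above and αR = 9.465 kΩ below.
Lower section ‖ load = 7.529 kΩ.
V_wiper = 11.9 × 7.529/(5.535 + 7.529) = 6.86 V.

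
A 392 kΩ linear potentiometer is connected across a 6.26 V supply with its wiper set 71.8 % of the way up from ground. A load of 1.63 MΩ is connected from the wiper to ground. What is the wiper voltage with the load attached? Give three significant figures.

V ≈ 4.29 V

The wiper splits the pot into (1−α)R = 110.5 kΩ above and αR = 281.5 kΩ below.
Lower section ‖ load = 240.0 kΩ.
V_wiper = 6.26 × 240.0/(110.5 + 240.0) = 4.29 V.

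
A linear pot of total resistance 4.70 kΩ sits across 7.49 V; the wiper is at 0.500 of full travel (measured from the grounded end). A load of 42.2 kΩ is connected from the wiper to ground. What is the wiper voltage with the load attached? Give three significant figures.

The wiper splits the pot into (1−α)R = 2.350 kΩ above and αR = 2.350 kΩ below.
Lower section ‖ load = 2.226 kΩ.
V_wiper = 7.49 × 2.226/(2.350 + 2.226) = 3.64 V.

V ≈ 3.64 V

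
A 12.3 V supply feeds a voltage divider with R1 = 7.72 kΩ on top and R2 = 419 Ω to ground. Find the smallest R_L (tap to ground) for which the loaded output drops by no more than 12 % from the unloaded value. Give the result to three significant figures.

Output resistance R_th = R1‖R2 = (7720 × 419)/8139 = 397.4 Ω.
The fractional drop is R_th/(R_th + R_L); requiring this ≤ 0.120 gives R_L ≥ R_th(1/0.120 − 1) = 397.4 × 7.333 = 2.91 kΩ.

R_L(min) ≈ 2.91 kΩ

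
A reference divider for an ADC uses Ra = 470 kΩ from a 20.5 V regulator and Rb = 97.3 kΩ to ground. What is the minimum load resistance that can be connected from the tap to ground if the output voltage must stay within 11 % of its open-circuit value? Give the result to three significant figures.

Output resistance R_th = Ra‖Rb = (470 × 97.3)/567.3 = 80.61 kΩ.
The fractional drop is R_th/(R_th + R_L); requiring this ≤ 0.110 gives R_L ≥ R_th(1/0.110 − 1) = 80.61 × 8.091 = 652 kΩ.

R_L(min) ≈ 652 kΩ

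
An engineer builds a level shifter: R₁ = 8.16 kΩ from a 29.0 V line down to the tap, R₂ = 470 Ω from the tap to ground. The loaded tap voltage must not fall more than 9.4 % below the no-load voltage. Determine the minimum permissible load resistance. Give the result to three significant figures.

R_L(min) ≈ 4.28 kΩ

Output resistance R_th = R₁‖R₂ = (8160 × 470)/8630 = 444.4 Ω.
The fractional drop is R_th/(R_th + R_L); requiring this ≤ 0.0940 gives R_L ≥ R_th(1/0.0940 − 1) = 444.4 × 9.638 = 4.28 kΩ.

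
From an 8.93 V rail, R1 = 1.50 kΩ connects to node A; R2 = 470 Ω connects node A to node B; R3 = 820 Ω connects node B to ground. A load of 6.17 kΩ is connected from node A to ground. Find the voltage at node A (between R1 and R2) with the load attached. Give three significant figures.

V ≈ 3.71 V

Below node A the series string R2+R3 = 1290 Ω sits in parallel with the 6170 Ω load: 1067 Ω.
V_A = 8.93 × 1067/(1500 + 1067) = 3.71 V.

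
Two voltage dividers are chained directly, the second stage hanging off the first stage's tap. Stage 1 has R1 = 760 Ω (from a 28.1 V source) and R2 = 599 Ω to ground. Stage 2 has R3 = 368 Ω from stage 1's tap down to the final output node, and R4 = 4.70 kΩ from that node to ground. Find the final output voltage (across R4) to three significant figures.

Stage 2 presents R3+R4 = 5068 Ω as a load on stage 1's tap.
Stage 1's lower leg becomes R2‖(R3+R4) = 535.7 Ω, so V_mid = 28.1 × 535.7/1296 = 11.62 V.
Stage 2 is itself unloaded: V_out = V_mid × R4/(R3+R4) = 11.62 × 4700/5068 = 10.8 V.

V_out ≈ 10.8 V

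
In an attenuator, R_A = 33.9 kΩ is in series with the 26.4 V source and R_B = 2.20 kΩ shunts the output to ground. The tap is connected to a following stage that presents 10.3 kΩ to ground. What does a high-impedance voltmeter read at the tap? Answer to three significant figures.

V_out ≈ 1.34 V

The load sits in parallel with R_B: R_B‖R_L = (2.20 × 10.3) / (2.20 + 10.3) = 1.813 kΩ.
V_out = 26.4 × 1.813 / (33.9 + 1.813) = 26.4 × 1.813/35.71 = 1.34 V.
(Unloaded it would have been 1.61 V.)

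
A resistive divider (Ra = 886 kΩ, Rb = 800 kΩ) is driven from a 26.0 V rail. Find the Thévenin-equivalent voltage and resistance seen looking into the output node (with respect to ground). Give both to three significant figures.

V_th = 12.3 V, R_th = 420 kΩ

V_th is the open-circuit tap voltage: 26.0 × 800/(886 + 800) = 12.3 V.
With the supply zeroed, Ra and Rb appear in parallel from the tap: R_th = Ra‖Rb = (886 × 800)/1686 = 420 kΩ.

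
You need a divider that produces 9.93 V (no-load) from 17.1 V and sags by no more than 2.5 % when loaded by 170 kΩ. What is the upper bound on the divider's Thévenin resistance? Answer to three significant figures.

R_th ≤ 4.36 kΩ

Loading drop = R_th/(R_th + R_L) ≤ 0.0250, so R_th ≤ R_L · ε/(1−ε) = 170 kΩ × 0.0250/0.9750 = 4.36 kΩ.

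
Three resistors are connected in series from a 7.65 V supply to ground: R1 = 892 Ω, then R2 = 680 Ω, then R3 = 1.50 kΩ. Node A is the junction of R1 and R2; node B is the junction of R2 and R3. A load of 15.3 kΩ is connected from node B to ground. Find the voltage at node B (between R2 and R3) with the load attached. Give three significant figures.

V ≈ 3.56 V

At node B, R3 is in parallel with the load: R3‖R_L = 1366 Ω.
Below node A the resistance is R2 + (R3‖R_L) = 2046 Ω, so V_A = 7.65 × 2046/2938 = 5.327 V.
Then V_B = V_A × (R3‖R_L)/(R2 + R3‖R_L) = 5.327 × 1366/2046 = 3.56 V.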